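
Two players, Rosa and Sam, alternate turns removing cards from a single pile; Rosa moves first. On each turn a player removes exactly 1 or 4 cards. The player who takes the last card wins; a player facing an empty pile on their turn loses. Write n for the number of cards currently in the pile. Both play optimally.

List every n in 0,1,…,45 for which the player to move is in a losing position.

Label each position W (a win for the player to move) or L (a loss). A position with no legal move is L; any other position is W exactly when some move reaches an L, and L when every move reaches a W.
n=0: no move → L
n=1: reaches L-position 0 → W
n=2: only reaches 1(W), which is W → L
n=3: reaches L-position 2 → W
n=4: reaches L-position 0 → W
n=5: only reaches 4(W), 1(W), all W → L
n=6: reaches L-position 5 → W
n=7: only reaches 6(W), 3(W), all W → L
n=8: reaches L-position 7 → W
n=9: reaches L-position 5 → W
n=10: only reaches 9(W), 6(W), all W → L
n=11: reaches L-position 10 → W
n=12: only reaches 11(W), 8(W), all W → L
n=13: reaches L-position 12 → W
n=14: reaches L-position 10 → W
n=15: only reaches 14(W), 11(W), all W → L
n=16: reaches L-position 15 → W
n=17: only reaches 16(W), 13(W), all W → L
n=18: reaches L-position 17 → W
n=19: reaches L-position 15 → W
n=20: only reaches 19(W), 16(W), all W → L
n=21: reaches L-position 20 → W
n=22: only reaches 21(W), 18(W), all W → L
n=23: reaches L-position 22 → W
n=24: reaches L-position 20 → W
n=25: only reaches 24(W), 21(W), all W → L
n=26: reaches L-position 25 → W
n=27: only reaches 26(W), 23(W), all W → L
n=28: reaches L-position 27 → W
n=29: reaches L-position 25 → W
n=30: only reaches 29(W), 26(W), all W → L
n=31: reaches L-position 30 → W
n=32: only reaches 31(W), 28(W), all W → L
n=33: reaches L-position 32 → W
n=34: reaches L-position 30 → W
n=35: only reaches 34(W), 31(W), all W → L
n=36: reaches L-position 35 → W
n=37: only reaches 36(W), 33(W), all W → L
n=38: reaches L-position 37 → W
n=39: reaches L-position 35 → W
n=40: only reaches 39(W), 36(W), all W → L
n=41: reaches L-position 40 → W
n=42: only reaches 41(W), 38(W), all W → L
n=43: reaches L-position 42 → W
n=44: reaches L-position 40 → W
n=45: only reaches 44(W), 41(W), all W → L
The losing starting values of n are exactly the entries labelled L in this table (19 of them).

0, 2, 5, 7, 10, 12, 15, 17, 20, 22, 25, 27, 30, 32, 35, 37, 40, 42, 45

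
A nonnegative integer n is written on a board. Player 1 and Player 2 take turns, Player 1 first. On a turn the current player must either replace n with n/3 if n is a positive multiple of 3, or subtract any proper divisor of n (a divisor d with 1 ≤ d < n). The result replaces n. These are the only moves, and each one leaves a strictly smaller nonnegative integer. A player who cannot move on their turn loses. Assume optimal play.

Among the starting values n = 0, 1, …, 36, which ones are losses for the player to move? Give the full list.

Work bottom-up. With no move the player to move loses. Otherwise the position is W if at least one move leads to an L position for the opponent, and L if every move leads to a W.
n=0: no move → L
n=1: no move → L
n=2: →1(L), so W
n=3: →1(L), so W
n=4: →2(W), 3(W) — all W, so L
n=5: →4(L), so W
n=6: →4(L), so W
n=7: →6(W) only, which is W, so L
n=8: →4(L), so W
n=9: →3(W), 6(W), 8(W) — all W, so L
n=10: →9(L), so W
n=11: →10(W) only, which is W, so L
n=12: →4(L), so W
n=13: →12(W) only, which is W, so L
n=14: →7(L), so W
n=15: →5(W), 10(W), 12(W), 14(W) — all W, so L
n=16: →15(L), so W
n=17: →16(W) only, which is W, so L
n=18: →9(L), so W
n=19: →18(W) only, which is W, so L
n=20: →15(L), so W
n=21: →7(L), so W
n=22: →11(L), so W
n=23: →22(W) only, which is W, so L
n=24: →23(L), so W
n=25: →20(W), 24(W) — all W, so L
n=26: →13(L), so W
n=27: →9(L), so W
n=28: →14(W), 21(W), 24(W), 26(W), 27(W) — all W, so L
n=29: →28(L), so W
n=30: →15(L), so W
n=31: →30(W) only, which is W, so L
n=32: →28(L), so W
n=33: →11(L), so W
n=34: →17(L), so W
n=35: →28(L), so W
n=36: →12(W), 18(W), 24(W), 27(W), 30(W), 32(W), 33(W), 34(W), 35(W) — all W, so L
Reading off the rows marked L gives the requested list; there are 15 such values of n.

0, 1, 4, 7, 9, 11, 13, 15, 17, 19, 23, 25, 28, 31, 36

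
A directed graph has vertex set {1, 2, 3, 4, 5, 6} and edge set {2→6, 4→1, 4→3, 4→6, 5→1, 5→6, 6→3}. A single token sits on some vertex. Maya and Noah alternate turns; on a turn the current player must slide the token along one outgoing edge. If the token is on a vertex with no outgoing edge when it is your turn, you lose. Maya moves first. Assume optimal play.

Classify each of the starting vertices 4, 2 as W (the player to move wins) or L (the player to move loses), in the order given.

4: W, 2: L

Use the standard recursion: the mover loses at a terminal position; elsewhere, the mover wins exactly when some move hands the opponent an L position.
Every edge goes from a vertex to one that appears earlier in the order 1, 3, 6, 4, 2, 5, so processing vertices in that order labels each vertex after all of its successors.
1: no outgoing edge → L
3: no outgoing edge → L
6: →3(L), so W
4: →3(L), so W
2: →6(W) only, which is W, so L
5: →1(L), so W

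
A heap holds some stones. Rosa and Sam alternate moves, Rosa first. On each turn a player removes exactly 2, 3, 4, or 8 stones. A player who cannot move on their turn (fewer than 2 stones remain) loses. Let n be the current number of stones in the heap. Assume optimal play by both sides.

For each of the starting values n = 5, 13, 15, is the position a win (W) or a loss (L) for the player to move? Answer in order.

5: W, 13: L, 15: W

Label each position W (a win for the player to move) or L (a loss). A position with no legal move is L; any other position is W exactly when some move reaches an L, and L when every move reaches a W.
n=0: no move → L
n=1: no move → L
n=2: W (go to 0, an L position)
n=3: W (go to 1, an L position)
n=4: W (go to 1, an L position)
n=5: W (go to 1, an L position)
n=6: L (options 4(W), 3(W), 2(W) are all W)
n=7: L (options 5(W), 4(W), 3(W) are all W)
n=8: W (go to 6, an L position)
n=9: W (go to 7, an L position)
n=10: W (go to 7, an L position)
n=11: W (go to 7, an L position)
n=12: L (options 10(W), 9(W), 8(W), 4(W) are all W)
n=13: L (options 11(W), 10(W), 9(W), 5(W) are all W)
n=14: W (go to 12, an L position)
n=15: W (go to 13, an L position)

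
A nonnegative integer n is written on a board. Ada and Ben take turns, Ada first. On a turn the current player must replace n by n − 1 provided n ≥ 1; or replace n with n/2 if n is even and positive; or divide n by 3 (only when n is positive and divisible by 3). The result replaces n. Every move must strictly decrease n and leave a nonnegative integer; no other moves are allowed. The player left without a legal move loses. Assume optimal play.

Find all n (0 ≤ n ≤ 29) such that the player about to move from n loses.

0, 2, 5, 7, 9, 11, 13, 16, 19, 23, 25, 28

Classify positions by backward induction: terminal positions (no move available) are L. From any other position, the mover wins iff some move reaches an L.
n=0: no move → L
n=1: →0(L), so W
n=2: →1(W) only, which is W, so L
n=3: →2(L), so W
n=4: →2(L), so W
n=5: →4(W) only, which is W, so L
n=6: →2(L), so W
n=7: →6(W) only, which is W, so L
n=8: →7(L), so W
n=9: →3(W), 8(W) — all W, so L
n=10: →5(L), so W
n=11: →10(W) only, which is W, so L
n=12: →11(L), so W
n=13: →12(W) only, which is W, so L
n=14: →7(L), so W
n=15: →5(L), so W
n=16: →8(W), 15(W) — all W, so L
n=17: →16(L), so W
n=18: →9(L), so W
n=19: →18(W) only, which is W, so L
n=20: →19(L), so W
n=21: →7(L), so W
n=22: →11(L), so W
n=23: →22(W) only, which is W, so L
n=24: →23(L), so W
n=25: →24(W) only, which is W, so L
n=26: →13(L), so W
n=27: →9(L), so W
n=28: →14(W), 27(W) — all W, so L
n=29: →28(L), so W
Reading off the rows marked L gives the requested list; there are 12 such values of n.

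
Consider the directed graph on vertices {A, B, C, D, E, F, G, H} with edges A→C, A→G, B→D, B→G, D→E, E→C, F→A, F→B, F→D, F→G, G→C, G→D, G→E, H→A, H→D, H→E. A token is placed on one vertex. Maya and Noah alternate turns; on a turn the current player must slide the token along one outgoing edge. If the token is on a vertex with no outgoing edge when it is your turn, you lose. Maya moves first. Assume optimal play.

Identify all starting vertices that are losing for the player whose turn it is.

C, D

Compute win/loss labels from the base case upward. A position with no move is L. Any other position is W if it can reach an L in one move, else L.
Every edge goes from a vertex to one that appears earlier in the order C, E, D, G, A, H, B, F, so processing vertices in that order labels each vertex after all of its successors.
C: no outgoing edge → L
E: W (go to C, an L position)
D: L (sole option E(W) is W)
G: W (go to D, an L position)
A: W (go to C, an L position)
H: W (go to D, an L position)
B: W (go to D, an L position)
F: W (go to D, an L position)
Reading off the rows marked L gives the requested list; there are 2 such vertices.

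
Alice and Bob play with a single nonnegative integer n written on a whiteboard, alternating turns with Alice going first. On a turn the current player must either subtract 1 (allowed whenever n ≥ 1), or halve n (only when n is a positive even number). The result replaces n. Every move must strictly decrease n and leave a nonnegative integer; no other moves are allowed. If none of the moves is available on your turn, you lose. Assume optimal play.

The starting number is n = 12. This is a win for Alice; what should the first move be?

Work bottom-up. With no move the player to move loses. Otherwise the position is W if at least one move leads to an L position for the opponent, and L if every move leads to a W.
n=0: no move → L
n=1: can move to 0, which is L ⇒ W
n=2: the only move is to 1(W), a W ⇒ L
n=3: can move to 2, which is L ⇒ W
n=4: can move to 2, which is L ⇒ W
n=5: the only move is to 4(W), a W ⇒ L
n=6: can move to 5, which is L ⇒ W
n=7: the only move is to 6(W), a W ⇒ L
n=8: can move to 7, which is L ⇒ W
n=9: the only move is to 8(W), a W ⇒ L
n=10: can move to 5, which is L ⇒ W
n=11: the only move is to 10(W), a W ⇒ L
n=12: can move to 11, which is L ⇒ W
From 12, the L positions reachable in one move are: 11.

Move to 11.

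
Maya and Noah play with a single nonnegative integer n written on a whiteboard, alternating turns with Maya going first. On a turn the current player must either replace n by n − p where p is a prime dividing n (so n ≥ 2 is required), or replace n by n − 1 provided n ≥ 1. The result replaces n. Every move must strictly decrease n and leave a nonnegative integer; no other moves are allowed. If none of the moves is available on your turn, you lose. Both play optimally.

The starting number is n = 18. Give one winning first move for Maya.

Positions with no move are L. A position that does have a move is losing for the player to move precisely when every available move leads to a winning position for the opponent. Fill in the labels:
n=0: no move → L
n=1: W (go to 0, an L position)
n=2: W (go to 0, an L position)
n=3: W (go to 0, an L position)
n=4: L (options 2(W), 3(W) are all W)
n=5: W (go to 0, an L position)
n=6: W (go to 4, an L position)
n=7: W (go to 0, an L position)
n=8: L (options 6(W), 7(W) are all W)
n=9: W (go to 8, an L position)
n=10: W (go to 8, an L position)
n=11: W (go to 0, an L position)
n=12: L (options 9(W), 10(W), 11(W) are all W)
n=13: W (go to 0, an L position)
n=14: W (go to 12, an L position)
n=15: W (go to 12, an L position)
n=16: L (options 14(W), 15(W) are all W)
n=17: W (go to 0, an L position)
n=18: W (go to 16, an L position)
From 18, the L positions reachable in one move are: 16.

Move to 16.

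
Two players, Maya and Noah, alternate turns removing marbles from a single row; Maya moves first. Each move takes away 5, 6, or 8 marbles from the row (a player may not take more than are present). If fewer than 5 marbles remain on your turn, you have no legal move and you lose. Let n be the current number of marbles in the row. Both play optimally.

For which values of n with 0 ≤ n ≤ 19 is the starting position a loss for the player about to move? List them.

Classify positions by backward induction: terminal positions (no move available) are L. From any other position, the mover wins iff some move reaches an L.
n=0: no move → L
n=1: no move → L
n=2: no move → L
n=3: no move → L
n=4: no move → L
n=5: can move to 0, which is L ⇒ W
n=6: can move to 1, which is L ⇒ W
n=7: can move to 2, which is L ⇒ W
n=8: can move to 3, which is L ⇒ W
n=9: can move to 4, which is L ⇒ W
n=10: can move to 4, which is L ⇒ W
n=11: can move to 3, which is L ⇒ W
n=12: can move to 4, which is L ⇒ W
n=13: moves to 8(W), 7(W), 5(W); every one is W ⇒ L
n=14: moves to 9(W), 8(W), 6(W); every one is W ⇒ L
n=15: moves to 10(W), 9(W), 7(W); every one is W ⇒ L
n=16: moves to 11(W), 10(W), 8(W); every one is W ⇒ L
n=17: moves to 12(W), 11(W), 9(W); every one is W ⇒ L
n=18: can move to 13, which is L ⇒ W
n=19: can move to 14, which is L ⇒ W
The losing starting values of n are exactly the entries labelled L in this table (10 of them).

0, 1, 2, 3, 4, 13, 14, 15, 16, 17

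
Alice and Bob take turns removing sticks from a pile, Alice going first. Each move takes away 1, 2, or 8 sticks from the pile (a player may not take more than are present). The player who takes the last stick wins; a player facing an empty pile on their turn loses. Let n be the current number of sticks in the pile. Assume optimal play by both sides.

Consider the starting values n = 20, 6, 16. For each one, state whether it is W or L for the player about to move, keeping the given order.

Positions with no move are L. A position that does have a move is losing for the player to move precisely when every available move leads to a winning position for the opponent. Fill in the labels:
n=0: no move → L
n=1: reaches L-position 0 → W
n=2: reaches L-position 0 → W
n=3: only reaches 2(W), 1(W), all W → L
n=4: reaches L-position 3 → W
n=5: reaches L-position 3 → W
n=6: only reaches 5(W), 4(W), all W → L
n=7: reaches L-position 6 → W
n=8: reaches L-position 6 → W
n=9: only reaches 8(W), 7(W), 1(W), all W → L
n=10: reaches L-position 9 → W
n=11: reaches L-position 9 → W
n=12: only reaches 11(W), 10(W), 4(W), all W → L
n=13: reaches L-position 12 → W
n=14: reaches L-position 12 → W
n=15: only reaches 14(W), 13(W), 7(W), all W → L
n=16: reaches L-position 15 → W
n=17: reaches L-position 15 → W
n=18: only reaches 17(W), 16(W), 10(W), all W → L
n=19: reaches L-position 18 → W
n=20: reaches L-position 18 → W

20: W, 6: L, 16: W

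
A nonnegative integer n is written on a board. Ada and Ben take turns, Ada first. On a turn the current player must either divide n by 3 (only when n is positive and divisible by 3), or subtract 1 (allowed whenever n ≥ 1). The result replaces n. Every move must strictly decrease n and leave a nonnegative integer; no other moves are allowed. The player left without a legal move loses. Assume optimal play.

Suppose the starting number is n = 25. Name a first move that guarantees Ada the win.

Move to 24.

Label each position W (a win for the player to move) or L (a loss). A position with no legal move is L; any other position is W exactly when some move reaches an L, and L when every move reaches a W.
n=0: no move → L
n=1: can move to 0, which is L ⇒ W
n=2: the only move is to 1(W), a W ⇒ L
n=3: can move to 2, which is L ⇒ W
n=4: the only move is to 3(W), a W ⇒ L
n=5: can move to 4, which is L ⇒ W
n=6: can move to 2, which is L ⇒ W
n=7: the only move is to 6(W), a W ⇒ L
n=8: can move to 7, which is L ⇒ W
n=9: moves to 3(W), 8(W); every one is W ⇒ L
n=10: can move to 9, which is L ⇒ W
n=11: the only move is to 10(W), a W ⇒ L
n=12: can move to 4, which is L ⇒ W
n=13: the only move is to 12(W), a W ⇒ L
n=14: can move to 13, which is L ⇒ W
n=15: moves to 5(W), 14(W); every one is W ⇒ L
n=16: can move to 15, which is L ⇒ W
n=17: the only move is to 16(W), a W ⇒ L
n=18: can move to 17, which is L ⇒ W
n=19: the only move is to 18(W), a W ⇒ L
n=20: can move to 19, which is L ⇒ W
n=21: can move to 7, which is L ⇒ W
n=22: the only move is to 21(W), a W ⇒ L
n=23: can move to 22, which is L ⇒ W
n=24: moves to 8(W), 23(W); every one is W ⇒ L
n=25: can move to 24, which is L ⇒ W
From 25, the L positions reachable in one move are: 24.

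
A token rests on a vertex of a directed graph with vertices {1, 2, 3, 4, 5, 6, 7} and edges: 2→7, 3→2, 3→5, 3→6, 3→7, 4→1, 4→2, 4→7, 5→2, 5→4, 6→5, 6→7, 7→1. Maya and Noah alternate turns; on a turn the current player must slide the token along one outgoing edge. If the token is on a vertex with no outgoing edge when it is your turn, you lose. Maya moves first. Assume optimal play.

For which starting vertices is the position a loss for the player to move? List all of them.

Classify positions by backward induction: terminal positions (no move available) are L. From any other position, the mover wins iff some move reaches an L.
Every edge goes from a vertex to one that appears earlier in the order 1, 7, 2, 4, 5, 6, 3, so processing vertices in that order labels each vertex after all of its successors.
1: no outgoing edge → L
7: can move to 1, which is L ⇒ W
2: the only move is to 7(W), a W ⇒ L
4: can move to 2, which is L ⇒ W
5: can move to 2, which is L ⇒ W
6: moves to 5(W), 7(W); every one is W ⇒ L
3: can move to 6, which is L ⇒ W
Reading off the rows marked L gives the requested list; there are 3 such vertices.

1, 2, 6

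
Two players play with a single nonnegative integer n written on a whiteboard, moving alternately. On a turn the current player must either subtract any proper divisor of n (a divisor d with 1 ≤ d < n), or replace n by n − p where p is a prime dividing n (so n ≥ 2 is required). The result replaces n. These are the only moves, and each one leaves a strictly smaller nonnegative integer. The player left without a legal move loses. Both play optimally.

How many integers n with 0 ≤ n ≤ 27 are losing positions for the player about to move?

Classify positions by backward induction: terminal positions (no move available) are L. From any other position, the mover wins iff some move reaches an L.
n=0: no move → L
n=1: no move → L
n=2: →0(L), so W
n=3: →0(L), so W
n=4: →2(W), 3(W) — all W, so L
n=5: →0(L), so W
n=6: →4(L), so W
n=7: →0(L), so W
n=8: →4(L), so W
n=9: →6(W), 8(W) — all W, so L
n=10: →9(L), so W
n=11: →0(L), so W
n=12: →9(L), so W
n=13: →0(L), so W
n=14: →7(W), 12(W), 13(W) — all W, so L
n=15: →14(L), so W
n=16: →14(L), so W
n=17: →0(L), so W
n=18: →9(L), so W
n=19: →0(L), so W
n=20: →10(W), 15(W), 16(W), 18(W), 19(W) — all W, so L
n=21: →14(L), so W
n=22: →20(L), so W
n=23: →0(L), so W
n=24: →20(L), so W
n=25: →20(L), so W
n=26: →13(W), 24(W), 25(W) — all W, so L
n=27: →26(L), so W
L entries with 0 ≤ n ≤ 27: n = 0, 1, 4, 9, 14, 20, 26; that makes 7.

7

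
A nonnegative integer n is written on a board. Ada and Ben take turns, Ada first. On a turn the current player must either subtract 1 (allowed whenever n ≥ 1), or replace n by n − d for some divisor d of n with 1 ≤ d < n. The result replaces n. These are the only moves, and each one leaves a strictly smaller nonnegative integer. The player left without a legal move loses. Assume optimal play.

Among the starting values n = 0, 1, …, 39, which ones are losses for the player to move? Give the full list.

0, 2, 5, 7, 9, 11, 13, 15, 17, 19, 21, 23, 25, 27, 29, 31, 33, 35, 37, 39

Positions with no move are L. A position that does have a move is losing for the player to move precisely when every available move leads to a winning position for the opponent. Fill in the labels:
n=0: no move → L
n=1: reaches L-position 0 → W
n=2: only reaches 1(W), which is W → L
n=3: reaches L-position 2 → W
n=4: reaches L-position 2 → W
n=5: only reaches 4(W), which is W → L
n=6: reaches L-position 5 → W
n=7: only reaches 6(W), which is W → L
n=8: reaches L-position 7 → W
n=9: only reaches 6(W), 8(W), all W → L
n=10: reaches L-position 5 → W
n=11: only reaches 10(W), which is W → L
n=12: reaches L-position 9 → W
n=13: only reaches 12(W), which is W → L
n=14: reaches L-position 7 → W
n=15: only reaches 10(W), 12(W), 14(W), all W → L
n=16: reaches L-position 15 → W
n=17: only reaches 16(W), which is W → L
n=18: reaches L-position 9 → W
n=19: only reaches 18(W), which is W → L
n=20: reaches L-position 15 → W
n=21: only reaches 14(W), 18(W), 20(W), all W → L
n=22: reaches L-position 11 → W
n=23: only reaches 22(W), which is W → L
n=24: reaches L-position 21 → W
n=25: only reaches 20(W), 24(W), all W → L
n=26: reaches L-position 13 → W
n=27: only reaches 18(W), 24(W), 26(W), all W → L
n=28: reaches L-position 21 → W
n=29: only reaches 28(W), which is W → L
n=30: reaches L-position 15 → W
n=31: only reaches 30(W), which is W → L
n=32: reaches L-position 31 → W
n=33: only reaches 22(W), 30(W), 32(W), all W → L
n=34: reaches L-position 17 → W
n=35: only reaches 28(W), 30(W), 34(W), all W → L
n=36: reaches L-position 27 → W
n=37: only reaches 36(W), which is W → L
n=38: reaches L-position 19 → W
n=39: only reaches 26(W), 36(W), 38(W), all W → L
The losing starting values of n are exactly the entries labelled L in this table (20 of them).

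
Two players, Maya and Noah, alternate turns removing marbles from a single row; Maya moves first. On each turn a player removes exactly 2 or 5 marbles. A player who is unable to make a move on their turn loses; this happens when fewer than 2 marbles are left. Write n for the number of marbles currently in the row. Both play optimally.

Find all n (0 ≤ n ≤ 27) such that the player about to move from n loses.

0, 1, 4, 7, 8, 11, 14, 15, 18, 21, 22, 25

Classify positions by backward induction: terminal positions (no move available) are L. From any other position, the mover wins iff some move reaches an L.
n=0: no move → L
n=1: no move → L
n=2: reaches L-position 0 → W
n=3: reaches L-position 1 → W
n=4: only reaches 2(W), which is W → L
n=5: reaches L-position 0 → W
n=6: reaches L-position 4 → W
n=7: only reaches 5(W), 2(W), all W → L
n=8: only reaches 6(W), 3(W), all W → L
n=9: reaches L-position 7 → W
n=10: reaches L-position 8 → W
n=11: only reaches 9(W), 6(W), all W → L
n=12: reaches L-position 7 → W
n=13: reaches L-position 11 → W
n=14: only reaches 12(W), 9(W), all W → L
n=15: only reaches 13(W), 10(W), all W → L
n=16: reaches L-position 14 → W
n=17: reaches L-position 15 → W
n=18: only reaches 16(W), 13(W), all W → L
n=19: reaches L-position 14 → W
n=20: reaches L-position 18 → W
n=21: only reaches 19(W), 16(W), all W → L
n=22: only reaches 20(W), 17(W), all W → L
n=23: reaches L-position 21 → W
n=24: reaches L-position 22 → W
n=25: only reaches 23(W), 20(W), all W → L
n=26: reaches L-position 21 → W
n=27: reaches L-position 25 → W
Reading off the rows marked L gives the requested list; there are 12 such values of n.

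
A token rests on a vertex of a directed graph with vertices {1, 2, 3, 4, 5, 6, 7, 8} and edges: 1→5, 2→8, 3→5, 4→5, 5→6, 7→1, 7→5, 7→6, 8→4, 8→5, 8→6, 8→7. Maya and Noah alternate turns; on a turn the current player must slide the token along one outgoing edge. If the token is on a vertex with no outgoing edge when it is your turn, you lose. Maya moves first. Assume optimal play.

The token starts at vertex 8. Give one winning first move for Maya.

Move to 4.

Label each position W (a win for the player to move) or L (a loss). A position with no legal move is L; any other position is W exactly when some move reaches an L, and L when every move reaches a W.
Every edge goes from a vertex to one that appears earlier in the order 6, 5, 4, 1, 3, 7, 8, 2, so processing vertices in that order labels each vertex after all of its successors.
6: no outgoing edge → L
5: can move to 6, which is L ⇒ W
4: the only move is to 5(W), a W ⇒ L
1: the only move is to 5(W), a W ⇒ L
3: the only move is to 5(W), a W ⇒ L
7: can move to 1, which is L ⇒ W
8: can move to 4, which is L ⇒ W
2: the only move is to 8(W), a W ⇒ L
From 8, the L positions reachable in one move are: 4, 6. Any move reaching one of these is winning.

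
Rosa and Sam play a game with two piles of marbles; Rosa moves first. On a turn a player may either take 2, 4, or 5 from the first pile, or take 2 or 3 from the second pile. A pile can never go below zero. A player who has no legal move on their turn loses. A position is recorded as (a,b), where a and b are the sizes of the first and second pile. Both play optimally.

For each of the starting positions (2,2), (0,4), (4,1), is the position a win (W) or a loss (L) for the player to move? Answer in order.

Work bottom-up. With no move the player to move loses. Otherwise the position is W if at least one move leads to an L position for the opponent, and L if every move leads to a W.
No move ever increases a pile, so every position that can arise here has a ≤ 4 and b ≤ 4; it is enough to label the cells with 0 ≤ a ≤ 4 and 0 ≤ b ≤ 4.
Every move lowers a or b (never raises either), so fill the grid row by row in increasing a, and left to right within a row: each cell's successors are then already labelled.
      b=0  b=1  b=2  b=3  b=4
a=0:    L    L    W    W    W
a=1:    L    L    W    W    W
a=2:    W    W    L    L    W
a=3:    W    W    L    L    W
a=4:    W    W    W    W    L
Cells with no legal move (terminal, hence L): (0,0), (0,1), (1,0), (1,1).
The remaining L cells, each justified by listing all of its moves:
(2,2): →(0,2)(W), (2,0)(W) — all W, so L
(2,3): →(0,3)(W), (2,1)(W), (2,0)(W) — all W, so L
(3,2): →(1,2)(W), (3,0)(W) — all W, so L
(3,3): →(1,3)(W), (3,1)(W), (3,0)(W) — all W, so L
(4,4): →(2,4)(W), (0,4)(W), (4,2)(W), (4,1)(W) — all W, so L
Every other cell has at least one move into one of the L cells above, so it is W.
(2,2): one of the L cells justified above, so L
(0,4): the move to (0,1) reaches an L cell, so W
(4,1): the move to (0,1) reaches an L cell, so W

(2,2): L, (0,4): W, (4,1): W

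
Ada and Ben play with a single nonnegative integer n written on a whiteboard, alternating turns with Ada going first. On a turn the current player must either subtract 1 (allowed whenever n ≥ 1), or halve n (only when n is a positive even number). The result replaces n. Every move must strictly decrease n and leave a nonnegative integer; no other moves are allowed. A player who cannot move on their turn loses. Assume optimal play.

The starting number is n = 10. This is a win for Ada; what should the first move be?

Move to 5.

Use the standard recursion: the mover loses at a terminal position; elsewhere, the mover wins exactly when some move hands the opponent an L position.
n=0: no move → L
n=1: →0(L), so W
n=2: →1(W) only, which is W, so L
n=3: →2(L), so W
n=4: →2(L), so W
n=5: →4(W) only, which is W, so L
n=6: →5(L), so W
n=7: →6(W) only, which is W, so L
n=8: →7(L), so W
n=9: →8(W) only, which is W, so L
n=10: →5(L), so W
From 10, the L positions reachable in one move are: 5, 9. Any move reaching one of these is winning.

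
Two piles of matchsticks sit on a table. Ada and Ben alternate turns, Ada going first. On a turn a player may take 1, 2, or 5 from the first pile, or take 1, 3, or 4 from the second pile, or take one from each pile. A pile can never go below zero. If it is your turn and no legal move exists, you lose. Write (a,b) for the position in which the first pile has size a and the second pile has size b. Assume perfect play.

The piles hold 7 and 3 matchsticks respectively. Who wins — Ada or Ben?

Work bottom-up. With no move the player to move loses. Otherwise the position is W if at least one move leads to an L position for the opponent, and L if every move leads to a W.
No move ever increases a pile, so every position that can arise here has a ≤ 7 and b ≤ 3; it is enough to label the cells with 0 ≤ a ≤ 7 and 0 ≤ b ≤ 3.
Every move lowers a or b (never raises either), so fill the grid row by row in increasing a, and left to right within a row: each cell's successors are then already labelled.
      b=0  b=1  b=2  b=3
a=0:    L    W    L    W
a=1:    W    W    W    W
a=2:    W    L    W    L
a=3:    L    W    W    W
a=4:    W    W    L    W
a=5:    W    L    W    W
a=6:    L    W    W    W
a=7:    W    W    L    W
Cells with no legal move (terminal, hence L): (0,0).
The remaining L cells, each justified by listing all of its moves:
(0,2): L (sole option (0,1)(W) is W)
(2,1): L (options (1,1)(W), (0,1)(W), (2,0)(W), (1,0)(W) are all W)
(2,3): L (options (1,3)(W), (0,3)(W), (2,2)(W), (2,0)(W), (1,2)(W) are all W)
(3,0): L (options (2,0)(W), (1,0)(W) are all W)
(4,2): L (options (3,2)(W), (2,2)(W), (4,1)(W), (3,1)(W) are all W)
(5,1): L (options (4,1)(W), (3,1)(W), (0,1)(W), (5,0)(W), (4,0)(W) are all W)
(6,0): L (options (5,0)(W), (4,0)(W), (1,0)(W) are all W)
(7,2): L (options (6,2)(W), (5,2)(W), (2,2)(W), (7,1)(W), (6,1)(W) are all W)
Every other cell has at least one move into one of the L cells above, so it is W.
The starting position (7,3) is W: Ada should move to (2,3), handing over an L position.

Ada wins.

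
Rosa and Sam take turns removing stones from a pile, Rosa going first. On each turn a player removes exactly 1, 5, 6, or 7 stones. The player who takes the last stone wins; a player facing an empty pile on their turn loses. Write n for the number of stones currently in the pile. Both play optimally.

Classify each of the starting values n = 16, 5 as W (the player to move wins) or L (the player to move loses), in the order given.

16: L, 5: W

Build the W/L table. Terminal = L. A non-terminal position is W if it has a move to some L; otherwise it is L.
n=0: no move → L
n=1: →0(L), so W
n=2: →1(W) only, which is W, so L
n=3: →2(L), so W
n=4: →3(W) only, which is W, so L
n=5: →4(L), so W
n=6: →0(L), so W
n=7: →2(L), so W
n=8: →2(L), so W
n=9: →4(L), so W
n=10: →4(L), so W
n=11: →4(L), so W
n=12: →11(W), 7(W), 6(W), 5(W) — all W, so L
n=13: →12(L), so W
n=14: →13(W), 9(W), 8(W), 7(W) — all W, so L
n=15: →14(L), so W
n=16: →15(W), 11(W), 10(W), 9(W) — all W, so L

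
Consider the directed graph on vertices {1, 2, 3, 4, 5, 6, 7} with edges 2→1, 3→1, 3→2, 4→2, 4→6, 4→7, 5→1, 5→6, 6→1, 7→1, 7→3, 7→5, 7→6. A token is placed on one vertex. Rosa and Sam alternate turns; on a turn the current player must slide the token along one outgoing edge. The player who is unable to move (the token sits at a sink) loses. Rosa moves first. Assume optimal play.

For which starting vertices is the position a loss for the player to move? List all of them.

Positions with no move are L. A position that does have a move is losing for the player to move precisely when every available move leads to a winning position for the opponent. Fill in the labels:
Every edge goes from a vertex to one that appears earlier in the order 1, 2, 6, 5, 3, 7, 4, so processing vertices in that order labels each vertex after all of its successors.
1: no outgoing edge → L
2: →1(L), so W
6: →1(L), so W
5: →1(L), so W
3: →1(L), so W
7: →1(L), so W
4: →7(W), 6(W), 2(W) — all W, so L
The losing starting vertices are exactly the entries labelled L in this table (2 of them).

1, 4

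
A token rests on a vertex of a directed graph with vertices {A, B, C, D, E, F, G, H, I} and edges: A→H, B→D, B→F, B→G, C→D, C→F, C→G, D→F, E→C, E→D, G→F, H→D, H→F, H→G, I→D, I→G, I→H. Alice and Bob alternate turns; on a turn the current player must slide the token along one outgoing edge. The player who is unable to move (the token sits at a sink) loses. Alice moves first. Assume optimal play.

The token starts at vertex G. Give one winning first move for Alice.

Move to F.

Positions with no move are L. A position that does have a move is losing for the player to move precisely when every available move leads to a winning position for the opponent. Fill in the labels:
Every edge goes from a vertex to one that appears earlier in the order F, D, G, H, B, I, C, A, E, so processing vertices in that order labels each vertex after all of its successors.
F: no outgoing edge → L
D: W (go to F, an L position)
G: W (go to F, an L position)
H: W (go to F, an L position)
B: W (go to F, an L position)
I: L (options H(W), G(W), D(W) are all W)
C: W (go to F, an L position)
A: L (sole option H(W) is W)
E: L (options C(W), D(W) are all W)
From G, the L positions reachable in one move are: F.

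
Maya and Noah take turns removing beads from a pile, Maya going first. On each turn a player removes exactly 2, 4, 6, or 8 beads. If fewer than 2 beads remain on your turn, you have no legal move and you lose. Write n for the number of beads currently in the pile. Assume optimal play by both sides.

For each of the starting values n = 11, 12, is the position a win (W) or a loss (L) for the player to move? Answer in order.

11: L, 12: W

Work bottom-up. With no move the player to move loses. Otherwise the position is W if at least one move leads to an L position for the opponent, and L if every move leads to a W.
n=0: no move → L
n=1: no move → L
n=2: reaches L-position 0 → W
n=3: reaches L-position 1 → W
n=4: reaches L-position 0 → W
n=5: reaches L-position 1 → W
n=6: reaches L-position 0 → W
n=7: reaches L-position 1 → W
n=8: reaches L-position 0 → W
n=9: reaches L-position 1 → W
n=10: only reaches 8(W), 6(W), 4(W), 2(W), all W → L
n=11: only reaches 9(W), 7(W), 5(W), 3(W), all W → L
n=12: reaches L-position 10 → W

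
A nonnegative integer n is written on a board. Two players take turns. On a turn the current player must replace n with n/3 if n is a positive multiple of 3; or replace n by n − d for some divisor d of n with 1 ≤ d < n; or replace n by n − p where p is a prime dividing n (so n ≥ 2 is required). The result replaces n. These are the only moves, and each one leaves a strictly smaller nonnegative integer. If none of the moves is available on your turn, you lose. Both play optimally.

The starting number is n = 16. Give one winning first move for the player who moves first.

Move to 14.

Classify positions by backward induction: terminal positions (no move available) are L. From any other position, the mover wins iff some move reaches an L.
n=0: no move → L
n=1: no move → L
n=2: →0(L), so W
n=3: →0(L), so W
n=4: →2(W), 3(W) — all W, so L
n=5: →0(L), so W
n=6: →4(L), so W
n=7: →0(L), so W
n=8: →4(L), so W
n=9: →3(W), 6(W), 8(W) — all W, so L
n=10: →9(L), so W
n=11: →0(L), so W
n=12: →4(L), so W
n=13: →0(L), so W
n=14: →7(W), 12(W), 13(W) — all W, so L
n=15: →14(L), so W
n=16: →14(L), so W
From 16, the L positions reachable in one move are: 14.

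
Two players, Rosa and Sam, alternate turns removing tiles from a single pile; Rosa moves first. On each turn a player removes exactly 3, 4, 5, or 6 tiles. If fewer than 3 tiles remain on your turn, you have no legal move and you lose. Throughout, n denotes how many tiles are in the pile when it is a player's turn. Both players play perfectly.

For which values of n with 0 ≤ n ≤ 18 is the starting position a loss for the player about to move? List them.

Work bottom-up. With no move the player to move loses. Otherwise the position is W if at least one move leads to an L position for the opponent, and L if every move leads to a W.
n=0: no move → L
n=1: no move → L
n=2: no move → L
n=3: →0(L), so W
n=4: →1(L), so W
n=5: →2(L), so W
n=6: →2(L), so W
n=7: →2(L), so W
n=8: →2(L), so W
n=9: →6(W), 5(W), 4(W), 3(W) — all W, so L
n=10: →7(W), 6(W), 5(W), 4(W) — all W, so L
n=11: →8(W), 7(W), 6(W), 5(W) — all W, so L
n=12: →9(L), so W
n=13: →10(L), so W
n=14: →11(L), so W
n=15: →11(L), so W
n=16: →11(L), so W
n=17: →11(L), so W
n=18: →15(W), 14(W), 13(W), 12(W) — all W, so L
Reading off the rows marked L gives the requested list; there are 7 such values of n.

0, 1, 2, 9, 10, 11, 18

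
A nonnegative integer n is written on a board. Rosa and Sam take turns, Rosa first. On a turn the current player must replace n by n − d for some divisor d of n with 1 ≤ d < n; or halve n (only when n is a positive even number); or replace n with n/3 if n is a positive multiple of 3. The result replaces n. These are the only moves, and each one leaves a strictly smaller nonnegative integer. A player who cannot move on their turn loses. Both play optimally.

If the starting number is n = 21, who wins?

Rosa wins.

Classify positions by backward induction: terminal positions (no move available) are L. From any other position, the mover wins iff some move reaches an L.
n=0: no move → L
n=1: no move → L
n=2: reaches L-position 1 → W
n=3: reaches L-position 1 → W
n=4: only reaches 2(W), 3(W), all W → L
n=5: reaches L-position 4 → W
n=6: reaches L-position 4 → W
n=7: only reaches 6(W), which is W → L
n=8: reaches L-position 4 → W
n=9: only reaches 3(W), 6(W), 8(W), all W → L
n=10: reaches L-position 9 → W
n=11: only reaches 10(W), which is W → L
n=12: reaches L-position 4 → W
n=13: only reaches 12(W), which is W → L
n=14: reaches L-position 7 → W
n=15: only reaches 5(W), 10(W), 12(W), 14(W), all W → L
n=16: reaches L-position 15 → W
n=17: only reaches 16(W), which is W → L
n=18: reaches L-position 9 → W
n=19: only reaches 18(W), which is W → L
n=20: reaches L-position 15 → W
n=21: reaches L-position 7 → W
The starting position 21 is W: Rosa should move to 7, handing over an L position.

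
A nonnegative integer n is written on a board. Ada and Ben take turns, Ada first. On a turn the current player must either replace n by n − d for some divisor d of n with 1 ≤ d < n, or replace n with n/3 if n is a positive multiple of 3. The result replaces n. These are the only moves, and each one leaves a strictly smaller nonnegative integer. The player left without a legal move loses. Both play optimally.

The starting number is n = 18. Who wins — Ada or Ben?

Compute win/loss labels from the base case upward. A position with no move is L. Any other position is W if it can reach an L in one move, else L.
n=0: no move → L
n=1: no move → L
n=2: can move to 1, which is L ⇒ W
n=3: can move to 1, which is L ⇒ W
n=4: moves to 2(W), 3(W); every one is W ⇒ L
n=5: can move to 4, which is L ⇒ W
n=6: can move to 4, which is L ⇒ W
n=7: the only move is to 6(W), a W ⇒ L
n=8: can move to 4, which is L ⇒ W
n=9: moves to 3(W), 6(W), 8(W); every one is W ⇒ L
n=10: can move to 9, which is L ⇒ W
n=11: the only move is to 10(W), a W ⇒ L
n=12: can move to 4, which is L ⇒ W
n=13: the only move is to 12(W), a W ⇒ L
n=14: can move to 7, which is L ⇒ W
n=15: moves to 5(W), 10(W), 12(W), 14(W); every one is W ⇒ L
n=16: can move to 15, which is L ⇒ W
n=17: the only move is to 16(W), a W ⇒ L
n=18: can move to 9, which is L ⇒ W
From 18 Ada can move to 9, reaching an L position.

Ada wins.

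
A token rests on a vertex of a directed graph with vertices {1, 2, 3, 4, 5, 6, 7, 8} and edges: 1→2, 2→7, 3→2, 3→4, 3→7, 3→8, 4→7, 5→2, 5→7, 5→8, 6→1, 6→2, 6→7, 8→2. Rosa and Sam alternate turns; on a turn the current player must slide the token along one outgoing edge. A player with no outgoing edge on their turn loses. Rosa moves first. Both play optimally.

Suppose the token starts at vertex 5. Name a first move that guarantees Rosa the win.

Move to 8.

Label each position W (a win for the player to move) or L (a loss). A position with no legal move is L; any other position is W exactly when some move reaches an L, and L when every move reaches a W.
Every edge goes from a vertex to one that appears earlier in the order 7, 2, 8, 4, 1, 3, 5, 6, so processing vertices in that order labels each vertex after all of its successors.
7: no outgoing edge → L
2: →7(L), so W
8: →2(W) only, which is W, so L
4: →7(L), so W
1: →2(W) only, which is W, so L
3: →8(L), so W
5: →8(L), so W
6: →1(L), so W
From 5, the L positions reachable in one move are: 8, 7. Any move reaching one of these is winning.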